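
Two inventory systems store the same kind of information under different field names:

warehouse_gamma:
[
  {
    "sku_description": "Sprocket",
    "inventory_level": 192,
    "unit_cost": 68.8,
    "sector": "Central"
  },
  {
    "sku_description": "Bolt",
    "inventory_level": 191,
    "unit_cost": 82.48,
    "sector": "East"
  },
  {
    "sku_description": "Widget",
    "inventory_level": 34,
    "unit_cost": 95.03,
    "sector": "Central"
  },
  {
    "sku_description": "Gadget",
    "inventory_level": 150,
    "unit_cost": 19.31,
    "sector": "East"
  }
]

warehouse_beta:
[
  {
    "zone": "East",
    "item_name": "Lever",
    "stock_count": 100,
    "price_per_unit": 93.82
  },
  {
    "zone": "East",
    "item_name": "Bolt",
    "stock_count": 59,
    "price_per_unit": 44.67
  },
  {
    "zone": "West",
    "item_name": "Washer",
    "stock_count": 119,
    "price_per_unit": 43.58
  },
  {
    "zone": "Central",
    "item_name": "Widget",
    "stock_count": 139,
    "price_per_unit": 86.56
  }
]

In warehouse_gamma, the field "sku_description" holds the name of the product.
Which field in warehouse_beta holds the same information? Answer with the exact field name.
item_name

In warehouse_gamma, "sku_description" holds the name of the product.
The fields in warehouse_beta are: "zone", "item_name", "stock_count", "price_per_unit".
"item_name" is the match: the name refers to the same concept and its values are product-name strings (e.g. 'Bolt', 'Lever').
The other fields ("zone", "stock_count", "price_per_unit") hold different kinds of data.

So "sku_description" in warehouse_gamma corresponds to "item_name" in warehouse_beta.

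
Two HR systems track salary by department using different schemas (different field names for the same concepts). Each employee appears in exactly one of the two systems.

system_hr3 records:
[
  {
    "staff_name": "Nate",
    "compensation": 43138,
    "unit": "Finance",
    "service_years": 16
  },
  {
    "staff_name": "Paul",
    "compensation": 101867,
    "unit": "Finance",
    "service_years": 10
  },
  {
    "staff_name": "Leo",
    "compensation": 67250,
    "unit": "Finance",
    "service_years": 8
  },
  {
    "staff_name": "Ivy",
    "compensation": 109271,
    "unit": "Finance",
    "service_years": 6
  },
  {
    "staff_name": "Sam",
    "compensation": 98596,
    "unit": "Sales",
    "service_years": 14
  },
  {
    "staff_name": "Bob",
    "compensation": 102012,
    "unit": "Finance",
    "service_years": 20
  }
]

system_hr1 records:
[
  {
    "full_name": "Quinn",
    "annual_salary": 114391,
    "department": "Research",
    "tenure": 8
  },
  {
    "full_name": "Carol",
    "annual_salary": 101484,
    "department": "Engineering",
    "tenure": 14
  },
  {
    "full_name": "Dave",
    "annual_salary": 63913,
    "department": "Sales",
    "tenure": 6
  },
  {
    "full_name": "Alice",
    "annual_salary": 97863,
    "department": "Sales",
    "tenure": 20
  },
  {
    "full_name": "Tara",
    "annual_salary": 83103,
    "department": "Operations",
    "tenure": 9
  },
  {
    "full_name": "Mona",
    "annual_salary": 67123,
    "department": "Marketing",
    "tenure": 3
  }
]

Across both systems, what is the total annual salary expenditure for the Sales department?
260372

Schema mappings:
- "unit" (system_hr3) = "department" (system_hr1) = department
- "compensation" (system_hr3) = "annual_salary" (system_hr1) = salary

Sales salaries from system_hr3: 98596
Sales salaries from system_hr1: 161776

Total: 98596 + 161776 = 260372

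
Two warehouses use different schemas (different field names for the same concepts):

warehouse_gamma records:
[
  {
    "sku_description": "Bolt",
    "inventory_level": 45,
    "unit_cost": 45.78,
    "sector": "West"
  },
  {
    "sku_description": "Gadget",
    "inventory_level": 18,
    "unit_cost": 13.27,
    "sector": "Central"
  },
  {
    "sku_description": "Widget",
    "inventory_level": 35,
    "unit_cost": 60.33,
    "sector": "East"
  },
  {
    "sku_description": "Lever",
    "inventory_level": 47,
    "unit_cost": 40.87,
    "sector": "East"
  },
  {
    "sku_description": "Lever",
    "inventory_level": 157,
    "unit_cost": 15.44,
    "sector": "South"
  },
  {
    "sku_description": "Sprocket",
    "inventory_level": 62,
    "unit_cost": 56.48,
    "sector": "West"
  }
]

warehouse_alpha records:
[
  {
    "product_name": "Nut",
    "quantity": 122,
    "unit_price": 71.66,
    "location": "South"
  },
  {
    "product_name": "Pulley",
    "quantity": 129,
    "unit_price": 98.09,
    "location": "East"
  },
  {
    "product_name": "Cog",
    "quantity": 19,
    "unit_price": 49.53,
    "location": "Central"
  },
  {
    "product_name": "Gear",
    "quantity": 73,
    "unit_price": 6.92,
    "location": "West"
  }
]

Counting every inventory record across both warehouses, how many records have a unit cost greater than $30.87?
7

Schema mapping: "unit_cost" (warehouse_gamma) = "unit_price" (warehouse_alpha) = unit cost

Records > $30.87 in warehouse_gamma: 4
Records > $30.87 in warehouse_alpha: 3

Total count: 4 + 3 = 7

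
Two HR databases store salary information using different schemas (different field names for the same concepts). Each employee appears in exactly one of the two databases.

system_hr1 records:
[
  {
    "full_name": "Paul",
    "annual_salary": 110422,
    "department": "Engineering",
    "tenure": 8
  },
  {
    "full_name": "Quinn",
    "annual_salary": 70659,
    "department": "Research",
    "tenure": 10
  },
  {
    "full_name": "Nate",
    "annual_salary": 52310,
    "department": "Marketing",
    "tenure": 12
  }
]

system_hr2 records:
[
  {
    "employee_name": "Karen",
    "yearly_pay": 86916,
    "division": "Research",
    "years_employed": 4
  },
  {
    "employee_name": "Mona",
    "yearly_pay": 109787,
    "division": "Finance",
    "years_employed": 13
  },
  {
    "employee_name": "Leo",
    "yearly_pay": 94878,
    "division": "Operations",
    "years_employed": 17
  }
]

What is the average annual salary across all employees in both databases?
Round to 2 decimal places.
87495.33

Schema mapping: "annual_salary" (system_hr1) = "yearly_pay" (system_hr2) = annual salary

All salaries: [110422, 70659, 52310, 86916, 109787, 94878]
Sum: 524972
Count: 6
Average: 524972 / 6 = 87495.33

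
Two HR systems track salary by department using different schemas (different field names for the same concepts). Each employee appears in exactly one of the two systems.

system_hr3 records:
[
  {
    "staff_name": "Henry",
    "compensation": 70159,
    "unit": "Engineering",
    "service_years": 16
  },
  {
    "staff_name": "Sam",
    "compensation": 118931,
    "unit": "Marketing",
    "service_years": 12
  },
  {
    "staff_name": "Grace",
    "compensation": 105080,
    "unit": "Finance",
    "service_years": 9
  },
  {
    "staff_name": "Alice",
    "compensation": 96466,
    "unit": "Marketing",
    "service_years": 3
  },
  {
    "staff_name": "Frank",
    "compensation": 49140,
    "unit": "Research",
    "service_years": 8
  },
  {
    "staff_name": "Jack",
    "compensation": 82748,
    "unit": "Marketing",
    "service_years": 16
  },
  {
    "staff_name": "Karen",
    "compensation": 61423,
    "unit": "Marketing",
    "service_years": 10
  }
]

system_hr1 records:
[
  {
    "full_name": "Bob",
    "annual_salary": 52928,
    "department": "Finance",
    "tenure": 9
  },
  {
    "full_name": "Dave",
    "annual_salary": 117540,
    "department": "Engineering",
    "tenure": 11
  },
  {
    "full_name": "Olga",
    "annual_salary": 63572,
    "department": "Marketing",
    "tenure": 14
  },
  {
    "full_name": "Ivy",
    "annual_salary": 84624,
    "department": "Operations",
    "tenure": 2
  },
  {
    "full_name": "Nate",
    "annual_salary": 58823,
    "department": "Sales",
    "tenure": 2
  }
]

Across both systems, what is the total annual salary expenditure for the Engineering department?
187699

Schema mappings:
- "unit" (system_hr3) = "department" (system_hr1) = department
- "compensation" (system_hr3) = "annual_salary" (system_hr1) = salary

Engineering salaries from system_hr3: 70159
Engineering salaries from system_hr1: 117540

Total: 70159 + 117540 = 187699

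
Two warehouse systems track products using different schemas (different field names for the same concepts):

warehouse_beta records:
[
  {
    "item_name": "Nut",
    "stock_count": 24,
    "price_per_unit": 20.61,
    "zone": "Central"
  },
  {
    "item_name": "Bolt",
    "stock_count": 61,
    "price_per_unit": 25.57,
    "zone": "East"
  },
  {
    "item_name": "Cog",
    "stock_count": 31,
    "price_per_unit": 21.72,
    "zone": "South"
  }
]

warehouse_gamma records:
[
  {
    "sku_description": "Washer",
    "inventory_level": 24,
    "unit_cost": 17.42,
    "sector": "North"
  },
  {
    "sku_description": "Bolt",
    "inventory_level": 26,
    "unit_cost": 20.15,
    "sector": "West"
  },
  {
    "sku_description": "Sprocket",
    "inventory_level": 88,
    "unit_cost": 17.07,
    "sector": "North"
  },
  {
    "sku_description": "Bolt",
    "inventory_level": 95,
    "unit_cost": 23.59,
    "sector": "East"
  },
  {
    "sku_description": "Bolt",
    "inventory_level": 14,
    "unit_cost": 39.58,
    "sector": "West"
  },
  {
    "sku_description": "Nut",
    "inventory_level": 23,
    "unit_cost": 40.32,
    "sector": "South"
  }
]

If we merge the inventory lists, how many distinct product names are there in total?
5

Schema mapping: "item_name" (warehouse_beta) = "sku_description" (warehouse_gamma) = product name

Products in warehouse_beta: ['Bolt', 'Cog', 'Nut']
Products in warehouse_gamma: ['Bolt', 'Nut', 'Sprocket', 'Washer']

Union (unique products): ['Bolt', 'Cog', 'Nut', 'Sprocket', 'Washer']
Count: 5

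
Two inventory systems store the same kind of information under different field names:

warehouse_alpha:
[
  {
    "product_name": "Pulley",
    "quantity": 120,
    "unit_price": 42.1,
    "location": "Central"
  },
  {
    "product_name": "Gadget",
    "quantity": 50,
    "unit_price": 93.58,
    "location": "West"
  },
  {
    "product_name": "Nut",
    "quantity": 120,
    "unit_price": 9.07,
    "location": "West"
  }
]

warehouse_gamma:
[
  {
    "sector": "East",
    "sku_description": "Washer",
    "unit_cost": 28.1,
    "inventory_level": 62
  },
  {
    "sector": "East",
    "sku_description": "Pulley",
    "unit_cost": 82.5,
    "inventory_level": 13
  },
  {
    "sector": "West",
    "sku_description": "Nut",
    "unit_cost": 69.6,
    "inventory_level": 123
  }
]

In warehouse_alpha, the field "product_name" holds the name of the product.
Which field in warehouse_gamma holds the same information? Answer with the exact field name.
sku_description

In warehouse_alpha, "product_name" holds the name of the product.
The fields in warehouse_gamma are: "sector", "sku_description", "unit_cost", "inventory_level".
"sku_description" is the match: the name refers to the same concept and its values are product-name strings (e.g. 'Nut', 'Pulley').
The other fields ("sector", "unit_cost", "inventory_level") hold different kinds of data.

So "product_name" in warehouse_alpha corresponds to "sku_description" in warehouse_gamma.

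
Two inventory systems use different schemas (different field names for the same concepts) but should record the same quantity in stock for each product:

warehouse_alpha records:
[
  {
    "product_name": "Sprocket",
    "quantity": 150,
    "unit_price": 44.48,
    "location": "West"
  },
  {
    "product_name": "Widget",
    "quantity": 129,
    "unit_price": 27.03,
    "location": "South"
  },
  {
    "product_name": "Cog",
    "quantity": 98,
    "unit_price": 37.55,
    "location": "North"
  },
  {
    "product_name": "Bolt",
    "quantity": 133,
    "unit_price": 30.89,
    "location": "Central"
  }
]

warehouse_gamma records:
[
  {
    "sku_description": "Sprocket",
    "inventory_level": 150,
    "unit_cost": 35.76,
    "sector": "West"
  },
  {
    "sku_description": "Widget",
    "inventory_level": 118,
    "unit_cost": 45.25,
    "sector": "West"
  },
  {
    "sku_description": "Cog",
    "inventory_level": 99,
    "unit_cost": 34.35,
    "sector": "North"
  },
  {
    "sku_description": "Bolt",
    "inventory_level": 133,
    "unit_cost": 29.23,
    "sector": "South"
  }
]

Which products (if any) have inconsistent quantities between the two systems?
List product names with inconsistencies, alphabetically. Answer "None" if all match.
Cog, Widget

Schema mappings:
- "product_name" (warehouse_alpha) = "sku_description" (warehouse_gamma) = product name
- "quantity" (warehouse_alpha) = "inventory_level" (warehouse_gamma) = quantity

Comparison:
  Sprocket: 150 vs 150 - MATCH
  Widget: 129 vs 118 - MISMATCH
  Cog: 98 vs 99 - MISMATCH
  Bolt: 133 vs 133 - MATCH

Products with inconsistencies: Cog, Widget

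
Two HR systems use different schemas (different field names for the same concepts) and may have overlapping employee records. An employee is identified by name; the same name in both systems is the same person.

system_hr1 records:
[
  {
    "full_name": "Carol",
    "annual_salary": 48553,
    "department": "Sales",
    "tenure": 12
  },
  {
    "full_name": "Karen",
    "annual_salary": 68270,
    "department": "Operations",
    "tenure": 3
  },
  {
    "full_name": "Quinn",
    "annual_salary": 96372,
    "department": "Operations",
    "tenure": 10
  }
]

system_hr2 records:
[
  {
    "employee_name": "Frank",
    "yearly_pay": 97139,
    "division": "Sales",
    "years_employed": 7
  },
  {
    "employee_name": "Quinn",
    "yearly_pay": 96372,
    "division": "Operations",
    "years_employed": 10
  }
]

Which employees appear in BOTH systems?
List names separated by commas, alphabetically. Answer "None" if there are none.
Quinn

Schema mapping: "full_name" (system_hr1) = "employee_name" (system_hr2) = employee name

Names in system_hr1: ['Carol', 'Karen', 'Quinn']
Names in system_hr2: ['Frank', 'Quinn']

Intersection: ['Quinn']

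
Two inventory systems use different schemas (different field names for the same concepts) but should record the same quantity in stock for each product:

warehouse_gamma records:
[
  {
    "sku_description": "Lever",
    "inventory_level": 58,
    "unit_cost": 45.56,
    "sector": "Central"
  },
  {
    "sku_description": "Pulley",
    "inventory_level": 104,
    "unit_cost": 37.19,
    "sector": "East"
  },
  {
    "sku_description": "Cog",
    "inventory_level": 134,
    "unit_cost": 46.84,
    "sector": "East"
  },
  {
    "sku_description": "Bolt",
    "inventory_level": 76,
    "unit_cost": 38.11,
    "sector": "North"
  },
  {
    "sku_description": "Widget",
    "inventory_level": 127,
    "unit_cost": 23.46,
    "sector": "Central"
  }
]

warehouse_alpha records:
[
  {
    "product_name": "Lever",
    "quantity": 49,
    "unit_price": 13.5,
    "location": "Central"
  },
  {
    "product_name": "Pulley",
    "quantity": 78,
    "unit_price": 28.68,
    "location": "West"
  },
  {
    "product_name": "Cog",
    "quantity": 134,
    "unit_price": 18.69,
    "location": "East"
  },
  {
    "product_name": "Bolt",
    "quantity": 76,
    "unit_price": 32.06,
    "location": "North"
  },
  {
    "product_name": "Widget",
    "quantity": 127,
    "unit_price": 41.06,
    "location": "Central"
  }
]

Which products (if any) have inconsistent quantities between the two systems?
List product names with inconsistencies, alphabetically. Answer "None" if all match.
Lever, Pulley

Schema mappings:
- "sku_description" (warehouse_gamma) = "product_name" (warehouse_alpha) = product name
- "inventory_level" (warehouse_gamma) = "quantity" (warehouse_alpha) = quantity

Comparison:
  Lever: 58 vs 49 - MISMATCH
  Pulley: 104 vs 78 - MISMATCH
  Cog: 134 vs 134 - MATCH
  Bolt: 76 vs 76 - MATCH
  Widget: 127 vs 127 - MATCH

Products with inconsistencies: Lever, Pulley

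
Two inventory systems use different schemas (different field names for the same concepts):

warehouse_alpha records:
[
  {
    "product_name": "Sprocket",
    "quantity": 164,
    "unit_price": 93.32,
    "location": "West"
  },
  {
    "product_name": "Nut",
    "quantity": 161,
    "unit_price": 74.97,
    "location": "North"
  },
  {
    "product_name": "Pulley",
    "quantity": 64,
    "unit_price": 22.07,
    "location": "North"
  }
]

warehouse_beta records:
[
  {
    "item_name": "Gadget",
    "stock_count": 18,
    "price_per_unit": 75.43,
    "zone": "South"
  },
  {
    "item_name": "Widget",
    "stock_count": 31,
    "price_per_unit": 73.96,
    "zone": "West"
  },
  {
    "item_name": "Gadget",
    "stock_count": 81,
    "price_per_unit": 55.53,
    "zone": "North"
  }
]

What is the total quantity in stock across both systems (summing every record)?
519

To reconcile these schemas, identify the field holding the quantity in stock in each system:
1. In warehouse_alpha it is "quantity"
2. In warehouse_beta it is "stock_count"

From warehouse_alpha: 164 + 161 + 64 = 389
From warehouse_beta: 18 + 31 + 81 = 130

Total: 389 + 130 = 519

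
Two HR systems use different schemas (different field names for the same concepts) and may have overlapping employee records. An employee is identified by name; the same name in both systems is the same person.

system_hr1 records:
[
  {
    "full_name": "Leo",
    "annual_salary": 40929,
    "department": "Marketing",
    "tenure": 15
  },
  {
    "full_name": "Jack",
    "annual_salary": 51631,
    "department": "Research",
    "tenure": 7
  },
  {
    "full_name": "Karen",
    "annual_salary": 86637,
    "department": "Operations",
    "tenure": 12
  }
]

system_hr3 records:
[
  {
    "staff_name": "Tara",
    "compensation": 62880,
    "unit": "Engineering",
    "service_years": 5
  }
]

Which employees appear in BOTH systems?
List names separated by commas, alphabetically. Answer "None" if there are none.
None

Schema mapping: "full_name" (system_hr1) = "staff_name" (system_hr3) = employee name

Names in system_hr1: ['Jack', 'Karen', 'Leo']
Names in system_hr3: ['Tara']

Intersection: None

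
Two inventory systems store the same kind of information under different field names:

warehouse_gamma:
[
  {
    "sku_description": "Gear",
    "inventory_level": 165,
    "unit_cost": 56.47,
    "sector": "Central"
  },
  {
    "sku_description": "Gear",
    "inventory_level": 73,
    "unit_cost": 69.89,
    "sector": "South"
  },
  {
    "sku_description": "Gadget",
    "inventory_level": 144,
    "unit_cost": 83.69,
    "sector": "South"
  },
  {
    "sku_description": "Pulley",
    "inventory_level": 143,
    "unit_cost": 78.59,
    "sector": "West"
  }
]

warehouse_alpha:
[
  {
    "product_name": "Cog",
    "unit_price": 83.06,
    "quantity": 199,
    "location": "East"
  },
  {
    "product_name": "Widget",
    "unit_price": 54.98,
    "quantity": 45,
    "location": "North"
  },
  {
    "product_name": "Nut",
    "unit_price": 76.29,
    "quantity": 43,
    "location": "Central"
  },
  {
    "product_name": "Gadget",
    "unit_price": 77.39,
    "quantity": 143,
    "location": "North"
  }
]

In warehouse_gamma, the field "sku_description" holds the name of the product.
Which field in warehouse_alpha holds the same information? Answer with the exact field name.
product_name

In warehouse_gamma, "sku_description" holds the name of the product.
The fields in warehouse_alpha are: "product_name", "unit_price", "quantity", "location".
"product_name" is the match: the name refers to the same concept and its values are product-name strings (e.g. 'Cog', 'Gadget').
The other fields ("unit_price", "quantity", "location") hold different kinds of data.

So "sku_description" in warehouse_gamma corresponds to "product_name" in warehouse_alpha.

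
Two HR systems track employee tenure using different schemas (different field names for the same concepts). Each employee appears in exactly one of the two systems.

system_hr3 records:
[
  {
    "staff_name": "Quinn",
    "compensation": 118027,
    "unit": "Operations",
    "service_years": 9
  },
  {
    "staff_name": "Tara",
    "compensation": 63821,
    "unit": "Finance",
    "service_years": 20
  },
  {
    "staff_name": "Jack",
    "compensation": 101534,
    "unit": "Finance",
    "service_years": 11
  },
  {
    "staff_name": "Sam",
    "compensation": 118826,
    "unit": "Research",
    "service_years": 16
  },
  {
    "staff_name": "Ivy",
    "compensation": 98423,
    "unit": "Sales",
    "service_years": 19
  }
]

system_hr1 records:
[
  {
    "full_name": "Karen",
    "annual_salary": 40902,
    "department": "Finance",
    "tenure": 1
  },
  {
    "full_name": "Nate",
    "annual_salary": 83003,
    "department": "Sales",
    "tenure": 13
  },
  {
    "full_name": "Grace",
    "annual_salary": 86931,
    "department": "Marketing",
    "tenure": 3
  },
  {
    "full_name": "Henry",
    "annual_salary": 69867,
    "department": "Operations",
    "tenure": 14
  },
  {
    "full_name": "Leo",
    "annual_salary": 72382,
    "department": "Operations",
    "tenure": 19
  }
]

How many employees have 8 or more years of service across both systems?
8

Reconcile schemas: "service_years" (system_hr3) = "tenure" (system_hr1) = years of service

From system_hr3: 5 employees with >= 8 years
From system_hr1: 3 employees with >= 8 years

Total: 5 + 3 = 8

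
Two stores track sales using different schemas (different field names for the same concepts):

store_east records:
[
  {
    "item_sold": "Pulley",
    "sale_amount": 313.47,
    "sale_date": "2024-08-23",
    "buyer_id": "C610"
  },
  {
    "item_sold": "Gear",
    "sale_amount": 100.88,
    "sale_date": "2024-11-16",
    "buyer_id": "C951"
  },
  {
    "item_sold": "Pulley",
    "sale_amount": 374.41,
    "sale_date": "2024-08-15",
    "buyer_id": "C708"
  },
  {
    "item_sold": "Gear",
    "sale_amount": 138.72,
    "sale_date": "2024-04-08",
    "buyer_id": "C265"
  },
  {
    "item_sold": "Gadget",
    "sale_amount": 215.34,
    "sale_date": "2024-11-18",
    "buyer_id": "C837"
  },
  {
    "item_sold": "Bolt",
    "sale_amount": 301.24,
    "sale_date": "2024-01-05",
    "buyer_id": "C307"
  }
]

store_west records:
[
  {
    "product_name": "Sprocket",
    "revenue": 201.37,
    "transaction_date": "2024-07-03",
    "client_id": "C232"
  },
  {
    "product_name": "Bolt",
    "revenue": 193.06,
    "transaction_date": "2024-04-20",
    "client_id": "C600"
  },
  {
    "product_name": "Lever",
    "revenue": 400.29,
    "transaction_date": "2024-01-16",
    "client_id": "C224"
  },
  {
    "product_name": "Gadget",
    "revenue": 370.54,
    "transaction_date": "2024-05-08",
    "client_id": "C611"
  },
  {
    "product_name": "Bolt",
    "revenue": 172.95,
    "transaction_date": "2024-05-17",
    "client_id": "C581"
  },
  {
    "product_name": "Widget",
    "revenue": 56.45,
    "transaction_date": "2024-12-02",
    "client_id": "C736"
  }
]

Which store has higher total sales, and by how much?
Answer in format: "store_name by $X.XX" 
store_east by $49.40

Schema mapping: "sale_amount" (store_east) = "revenue" (store_west) = sale amount

Total for store_east: 1444.06
Total for store_west: 1394.66

Difference: |1444.06 - 1394.66| = 49.40
store_east has higher sales by $49.40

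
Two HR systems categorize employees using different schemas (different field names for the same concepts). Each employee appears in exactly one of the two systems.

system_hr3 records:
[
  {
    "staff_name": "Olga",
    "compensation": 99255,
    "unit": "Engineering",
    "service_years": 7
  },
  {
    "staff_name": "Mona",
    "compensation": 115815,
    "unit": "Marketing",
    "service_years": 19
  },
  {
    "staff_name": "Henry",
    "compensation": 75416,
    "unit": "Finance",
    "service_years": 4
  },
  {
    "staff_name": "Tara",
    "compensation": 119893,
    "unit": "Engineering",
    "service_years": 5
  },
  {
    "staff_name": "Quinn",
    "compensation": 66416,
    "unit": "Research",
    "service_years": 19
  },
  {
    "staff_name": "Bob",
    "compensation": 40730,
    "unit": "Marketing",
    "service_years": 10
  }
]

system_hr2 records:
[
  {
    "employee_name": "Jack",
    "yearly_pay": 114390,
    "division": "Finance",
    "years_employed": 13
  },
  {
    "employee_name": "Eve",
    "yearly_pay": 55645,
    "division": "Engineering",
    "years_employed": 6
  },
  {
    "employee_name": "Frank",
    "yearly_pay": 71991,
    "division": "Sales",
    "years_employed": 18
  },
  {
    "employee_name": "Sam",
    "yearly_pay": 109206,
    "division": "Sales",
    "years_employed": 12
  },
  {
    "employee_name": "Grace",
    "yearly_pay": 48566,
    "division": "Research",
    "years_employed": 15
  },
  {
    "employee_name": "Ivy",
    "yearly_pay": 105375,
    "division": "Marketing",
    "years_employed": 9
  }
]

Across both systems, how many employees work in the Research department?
2

Schema mapping: "unit" (system_hr3) = "division" (system_hr2) = department

Research employees in system_hr3: 1
Research employees in system_hr2: 1

Total in Research: 1 + 1 = 2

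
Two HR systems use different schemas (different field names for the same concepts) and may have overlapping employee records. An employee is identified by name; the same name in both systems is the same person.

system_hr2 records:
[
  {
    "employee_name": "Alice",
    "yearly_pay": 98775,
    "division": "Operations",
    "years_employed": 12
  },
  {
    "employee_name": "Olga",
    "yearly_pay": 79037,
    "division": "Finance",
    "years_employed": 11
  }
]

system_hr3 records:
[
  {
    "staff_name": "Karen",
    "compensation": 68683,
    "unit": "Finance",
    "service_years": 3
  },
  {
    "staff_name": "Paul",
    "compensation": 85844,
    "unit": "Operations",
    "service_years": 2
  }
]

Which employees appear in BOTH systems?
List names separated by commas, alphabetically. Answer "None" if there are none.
None

Schema mapping: "employee_name" (system_hr2) = "staff_name" (system_hr3) = employee name

Names in system_hr2: ['Alice', 'Olga']
Names in system_hr3: ['Karen', 'Paul']

Intersection: None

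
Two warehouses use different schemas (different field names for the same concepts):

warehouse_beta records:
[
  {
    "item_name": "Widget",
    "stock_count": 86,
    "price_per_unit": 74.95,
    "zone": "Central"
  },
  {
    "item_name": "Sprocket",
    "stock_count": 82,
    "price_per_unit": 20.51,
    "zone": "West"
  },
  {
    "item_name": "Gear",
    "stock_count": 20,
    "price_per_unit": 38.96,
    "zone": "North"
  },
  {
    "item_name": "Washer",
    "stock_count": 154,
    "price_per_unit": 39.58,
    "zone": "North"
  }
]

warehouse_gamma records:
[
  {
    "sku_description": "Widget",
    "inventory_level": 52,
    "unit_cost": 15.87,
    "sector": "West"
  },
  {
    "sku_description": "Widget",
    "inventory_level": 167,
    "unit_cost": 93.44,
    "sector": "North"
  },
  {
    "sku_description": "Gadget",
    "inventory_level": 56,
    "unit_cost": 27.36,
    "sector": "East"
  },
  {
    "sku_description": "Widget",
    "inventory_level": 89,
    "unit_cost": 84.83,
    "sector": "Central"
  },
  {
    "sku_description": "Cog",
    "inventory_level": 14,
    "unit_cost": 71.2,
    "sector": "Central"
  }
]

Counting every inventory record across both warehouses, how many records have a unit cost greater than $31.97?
6

Schema mapping: "price_per_unit" (warehouse_beta) = "unit_cost" (warehouse_gamma) = unit cost

Records > $31.97 in warehouse_beta: 3
Records > $31.97 in warehouse_gamma: 3

Total count: 3 + 3 = 6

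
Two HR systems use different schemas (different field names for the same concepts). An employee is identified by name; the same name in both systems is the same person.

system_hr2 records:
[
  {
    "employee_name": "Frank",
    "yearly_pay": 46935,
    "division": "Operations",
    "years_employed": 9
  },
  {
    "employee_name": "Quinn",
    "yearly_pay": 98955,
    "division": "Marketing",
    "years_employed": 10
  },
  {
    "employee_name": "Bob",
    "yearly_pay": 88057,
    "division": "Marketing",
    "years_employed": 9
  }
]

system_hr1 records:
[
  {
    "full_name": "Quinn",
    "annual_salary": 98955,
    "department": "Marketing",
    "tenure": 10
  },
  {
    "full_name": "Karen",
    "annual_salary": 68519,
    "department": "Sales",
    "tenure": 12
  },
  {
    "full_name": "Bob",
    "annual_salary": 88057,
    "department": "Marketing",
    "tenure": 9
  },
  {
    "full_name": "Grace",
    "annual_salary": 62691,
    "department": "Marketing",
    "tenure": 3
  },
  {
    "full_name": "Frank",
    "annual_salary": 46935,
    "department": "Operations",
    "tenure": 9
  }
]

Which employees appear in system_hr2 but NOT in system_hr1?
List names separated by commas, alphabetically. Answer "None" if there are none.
None

Schema mapping: "employee_name" (system_hr2) = "full_name" (system_hr1) = employee name

Names in system_hr2: ['Bob', 'Frank', 'Quinn']
Names in system_hr1: ['Bob', 'Frank', 'Grace', 'Karen', 'Quinn']

In system_hr2 but not system_hr1: None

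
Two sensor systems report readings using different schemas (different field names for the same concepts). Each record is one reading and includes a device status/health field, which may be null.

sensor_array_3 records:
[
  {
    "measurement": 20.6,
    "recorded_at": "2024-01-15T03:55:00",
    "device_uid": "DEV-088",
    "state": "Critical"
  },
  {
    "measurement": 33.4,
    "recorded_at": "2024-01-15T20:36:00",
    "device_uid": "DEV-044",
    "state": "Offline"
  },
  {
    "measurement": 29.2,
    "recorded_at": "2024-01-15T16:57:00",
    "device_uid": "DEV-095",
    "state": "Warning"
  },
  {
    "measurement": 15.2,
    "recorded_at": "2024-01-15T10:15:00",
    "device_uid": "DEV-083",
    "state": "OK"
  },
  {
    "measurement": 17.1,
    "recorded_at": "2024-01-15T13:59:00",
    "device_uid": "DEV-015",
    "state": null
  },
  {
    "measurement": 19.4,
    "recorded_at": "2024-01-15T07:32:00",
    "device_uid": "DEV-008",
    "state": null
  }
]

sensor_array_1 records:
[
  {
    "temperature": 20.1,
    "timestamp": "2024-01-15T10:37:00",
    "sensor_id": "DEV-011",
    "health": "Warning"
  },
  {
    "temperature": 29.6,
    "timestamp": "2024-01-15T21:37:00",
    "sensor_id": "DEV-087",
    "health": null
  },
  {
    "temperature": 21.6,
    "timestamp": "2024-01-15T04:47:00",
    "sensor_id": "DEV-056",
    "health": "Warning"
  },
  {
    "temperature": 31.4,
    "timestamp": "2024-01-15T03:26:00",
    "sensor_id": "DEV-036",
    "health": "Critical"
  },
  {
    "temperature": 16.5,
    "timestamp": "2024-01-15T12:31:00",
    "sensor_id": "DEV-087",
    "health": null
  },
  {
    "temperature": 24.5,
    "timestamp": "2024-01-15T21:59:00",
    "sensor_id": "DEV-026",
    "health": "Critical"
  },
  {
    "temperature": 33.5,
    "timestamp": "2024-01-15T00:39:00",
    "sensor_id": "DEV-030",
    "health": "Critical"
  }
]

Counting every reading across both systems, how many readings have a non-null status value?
9

Schema mapping: "state" (sensor_array_3) = "health" (sensor_array_1) = status

Non-null in sensor_array_3: 4
Non-null in sensor_array_1: 5

Total non-null: 4 + 5 = 9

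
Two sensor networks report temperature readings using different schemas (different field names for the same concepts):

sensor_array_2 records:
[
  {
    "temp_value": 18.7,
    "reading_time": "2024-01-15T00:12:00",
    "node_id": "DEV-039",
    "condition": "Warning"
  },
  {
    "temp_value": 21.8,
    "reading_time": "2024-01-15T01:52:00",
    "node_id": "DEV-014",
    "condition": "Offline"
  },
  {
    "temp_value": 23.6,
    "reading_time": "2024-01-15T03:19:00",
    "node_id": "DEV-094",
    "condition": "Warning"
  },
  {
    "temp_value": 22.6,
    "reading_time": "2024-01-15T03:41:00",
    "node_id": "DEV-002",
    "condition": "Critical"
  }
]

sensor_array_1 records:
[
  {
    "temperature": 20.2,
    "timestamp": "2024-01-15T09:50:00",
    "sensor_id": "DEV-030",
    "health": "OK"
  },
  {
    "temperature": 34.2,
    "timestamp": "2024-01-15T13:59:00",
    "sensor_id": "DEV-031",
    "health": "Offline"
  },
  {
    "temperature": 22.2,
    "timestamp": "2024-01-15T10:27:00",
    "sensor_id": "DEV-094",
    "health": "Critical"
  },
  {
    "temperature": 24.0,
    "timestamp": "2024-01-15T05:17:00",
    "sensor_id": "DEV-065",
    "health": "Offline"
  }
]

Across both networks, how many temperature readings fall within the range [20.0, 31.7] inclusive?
6

Schema mapping: "temp_value" (sensor_array_2) = "temperature" (sensor_array_1) = temperature

Readings in [20.0, 31.7] from sensor_array_2: 3
Readings in [20.0, 31.7] from sensor_array_1: 3

Total count: 3 + 3 = 6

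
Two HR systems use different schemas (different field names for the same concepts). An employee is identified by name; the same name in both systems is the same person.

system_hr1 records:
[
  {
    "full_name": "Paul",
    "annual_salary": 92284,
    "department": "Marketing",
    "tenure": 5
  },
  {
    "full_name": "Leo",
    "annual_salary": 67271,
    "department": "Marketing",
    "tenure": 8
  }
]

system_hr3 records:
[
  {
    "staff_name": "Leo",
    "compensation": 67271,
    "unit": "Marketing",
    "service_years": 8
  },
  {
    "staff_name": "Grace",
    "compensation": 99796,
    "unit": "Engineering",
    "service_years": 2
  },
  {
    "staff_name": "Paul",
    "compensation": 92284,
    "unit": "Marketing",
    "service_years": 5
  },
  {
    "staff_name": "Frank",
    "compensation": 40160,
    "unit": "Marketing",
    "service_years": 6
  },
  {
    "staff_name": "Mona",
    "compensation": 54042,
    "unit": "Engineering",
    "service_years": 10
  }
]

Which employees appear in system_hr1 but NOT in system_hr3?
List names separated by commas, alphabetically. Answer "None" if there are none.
None

Schema mapping: "full_name" (system_hr1) = "staff_name" (system_hr3) = employee name

Names in system_hr1: ['Leo', 'Paul']
Names in system_hr3: ['Frank', 'Grace', 'Leo', 'Mona', 'Paul']

In system_hr1 but not system_hr3: None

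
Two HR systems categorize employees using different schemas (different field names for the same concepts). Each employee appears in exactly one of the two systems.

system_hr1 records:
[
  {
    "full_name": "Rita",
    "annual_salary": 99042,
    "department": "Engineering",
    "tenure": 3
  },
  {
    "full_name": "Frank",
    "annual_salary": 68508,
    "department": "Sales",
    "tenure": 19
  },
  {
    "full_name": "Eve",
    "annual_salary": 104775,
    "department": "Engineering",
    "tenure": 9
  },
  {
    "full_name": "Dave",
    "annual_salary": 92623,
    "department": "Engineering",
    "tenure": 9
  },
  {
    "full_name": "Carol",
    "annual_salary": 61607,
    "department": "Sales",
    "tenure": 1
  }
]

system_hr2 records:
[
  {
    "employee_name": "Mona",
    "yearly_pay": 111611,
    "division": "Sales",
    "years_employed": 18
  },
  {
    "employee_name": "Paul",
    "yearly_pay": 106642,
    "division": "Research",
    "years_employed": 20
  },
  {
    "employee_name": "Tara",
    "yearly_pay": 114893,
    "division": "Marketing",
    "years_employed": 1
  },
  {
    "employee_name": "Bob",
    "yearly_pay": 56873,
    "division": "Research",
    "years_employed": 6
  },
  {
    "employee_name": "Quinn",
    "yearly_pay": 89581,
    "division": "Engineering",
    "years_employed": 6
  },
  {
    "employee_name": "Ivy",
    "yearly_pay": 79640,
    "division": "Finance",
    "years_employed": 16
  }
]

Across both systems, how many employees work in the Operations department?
0

Schema mapping: "department" (system_hr1) = "division" (system_hr2) = department

Operations employees in system_hr1: 0
Operations employees in system_hr2: 0

Total in Operations: 0 + 0 = 0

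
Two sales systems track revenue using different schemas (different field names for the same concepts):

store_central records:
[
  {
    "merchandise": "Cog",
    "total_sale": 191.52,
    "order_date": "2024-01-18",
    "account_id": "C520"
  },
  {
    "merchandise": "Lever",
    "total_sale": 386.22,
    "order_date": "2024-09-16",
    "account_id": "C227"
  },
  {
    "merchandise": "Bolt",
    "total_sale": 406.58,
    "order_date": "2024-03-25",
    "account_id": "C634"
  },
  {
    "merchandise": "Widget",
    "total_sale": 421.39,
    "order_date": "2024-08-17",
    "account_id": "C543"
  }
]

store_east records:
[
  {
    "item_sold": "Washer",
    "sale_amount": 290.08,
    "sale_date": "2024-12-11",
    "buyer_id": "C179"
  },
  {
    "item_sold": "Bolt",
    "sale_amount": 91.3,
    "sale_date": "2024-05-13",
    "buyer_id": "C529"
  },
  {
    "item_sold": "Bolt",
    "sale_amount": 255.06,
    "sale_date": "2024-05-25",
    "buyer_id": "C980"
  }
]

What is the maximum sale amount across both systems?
421.39

Reconcile: "total_sale" (store_central) = "sale_amount" (store_east) = sale amount

Maximum in store_central: 421.39
Maximum in store_east: 290.08

Overall maximum: max(421.39, 290.08) = 421.39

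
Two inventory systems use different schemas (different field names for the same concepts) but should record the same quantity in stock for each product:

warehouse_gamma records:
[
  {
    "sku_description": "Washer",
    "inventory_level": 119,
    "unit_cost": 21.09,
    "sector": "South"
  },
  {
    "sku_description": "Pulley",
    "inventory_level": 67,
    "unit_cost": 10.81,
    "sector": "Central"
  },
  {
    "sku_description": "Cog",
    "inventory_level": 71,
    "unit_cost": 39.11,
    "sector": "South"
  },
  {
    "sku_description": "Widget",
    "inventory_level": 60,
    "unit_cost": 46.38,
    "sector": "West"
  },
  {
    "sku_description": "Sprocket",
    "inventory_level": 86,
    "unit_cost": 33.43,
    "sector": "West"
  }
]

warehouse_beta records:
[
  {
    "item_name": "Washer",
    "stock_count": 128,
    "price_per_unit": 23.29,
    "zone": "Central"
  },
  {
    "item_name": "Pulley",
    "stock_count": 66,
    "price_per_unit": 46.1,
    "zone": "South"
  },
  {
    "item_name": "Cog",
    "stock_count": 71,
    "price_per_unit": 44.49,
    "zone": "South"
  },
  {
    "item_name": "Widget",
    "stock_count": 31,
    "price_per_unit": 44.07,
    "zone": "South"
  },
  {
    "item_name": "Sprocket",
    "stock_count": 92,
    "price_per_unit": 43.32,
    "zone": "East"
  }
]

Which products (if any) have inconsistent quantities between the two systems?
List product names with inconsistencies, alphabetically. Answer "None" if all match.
Pulley, Sprocket, Washer, Widget

Schema mappings:
- "sku_description" (warehouse_gamma) = "item_name" (warehouse_beta) = product name
- "inventory_level" (warehouse_gamma) = "stock_count" (warehouse_beta) = quantity

Comparison:
  Washer: 119 vs 128 - MISMATCH
  Pulley: 67 vs 66 - MISMATCH
  Cog: 71 vs 71 - MATCH
  Widget: 60 vs 31 - MISMATCH
  Sprocket: 86 vs 92 - MISMATCH

Products with inconsistencies: Pulley, Sprocket, Washer, Widget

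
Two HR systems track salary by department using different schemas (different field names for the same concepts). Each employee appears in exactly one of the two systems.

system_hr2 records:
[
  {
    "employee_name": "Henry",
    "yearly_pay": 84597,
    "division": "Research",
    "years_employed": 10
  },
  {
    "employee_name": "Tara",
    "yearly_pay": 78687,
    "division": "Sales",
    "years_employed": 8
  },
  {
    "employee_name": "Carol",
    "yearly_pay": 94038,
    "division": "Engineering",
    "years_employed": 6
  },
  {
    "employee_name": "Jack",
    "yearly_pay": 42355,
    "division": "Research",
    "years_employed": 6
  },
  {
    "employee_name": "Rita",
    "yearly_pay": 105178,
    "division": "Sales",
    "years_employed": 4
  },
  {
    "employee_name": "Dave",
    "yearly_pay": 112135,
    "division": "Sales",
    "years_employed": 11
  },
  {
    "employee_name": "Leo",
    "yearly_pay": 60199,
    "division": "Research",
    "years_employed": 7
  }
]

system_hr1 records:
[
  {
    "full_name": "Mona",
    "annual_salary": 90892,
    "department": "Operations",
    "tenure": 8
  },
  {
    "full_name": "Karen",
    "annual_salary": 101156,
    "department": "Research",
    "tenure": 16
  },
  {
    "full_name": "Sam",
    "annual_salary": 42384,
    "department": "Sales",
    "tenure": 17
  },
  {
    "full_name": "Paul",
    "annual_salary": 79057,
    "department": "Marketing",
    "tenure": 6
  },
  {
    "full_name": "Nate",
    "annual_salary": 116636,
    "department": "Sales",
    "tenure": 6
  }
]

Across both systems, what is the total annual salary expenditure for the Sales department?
455020

Schema mappings:
- "division" (system_hr2) = "department" (system_hr1) = department
- "yearly_pay" (system_hr2) = "annual_salary" (system_hr1) = salary

Sales salaries from system_hr2: 296000
Sales salaries from system_hr1: 159020

Total: 296000 + 159020 = 455020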